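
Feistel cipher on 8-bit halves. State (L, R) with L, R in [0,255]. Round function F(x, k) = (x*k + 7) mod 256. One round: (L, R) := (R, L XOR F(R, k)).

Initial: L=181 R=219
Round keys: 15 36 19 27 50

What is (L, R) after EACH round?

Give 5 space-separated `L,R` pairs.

Answer: 219,105 105,16 16,94 94,225 225,167

Derivation:
Round 1 (k=15): L=219 R=105
Round 2 (k=36): L=105 R=16
Round 3 (k=19): L=16 R=94
Round 4 (k=27): L=94 R=225
Round 5 (k=50): L=225 R=167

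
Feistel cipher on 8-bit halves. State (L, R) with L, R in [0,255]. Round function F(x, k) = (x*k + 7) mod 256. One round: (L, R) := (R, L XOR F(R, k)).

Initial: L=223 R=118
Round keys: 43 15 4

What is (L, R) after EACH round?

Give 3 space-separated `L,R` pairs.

Round 1 (k=43): L=118 R=6
Round 2 (k=15): L=6 R=23
Round 3 (k=4): L=23 R=101

Answer: 118,6 6,23 23,101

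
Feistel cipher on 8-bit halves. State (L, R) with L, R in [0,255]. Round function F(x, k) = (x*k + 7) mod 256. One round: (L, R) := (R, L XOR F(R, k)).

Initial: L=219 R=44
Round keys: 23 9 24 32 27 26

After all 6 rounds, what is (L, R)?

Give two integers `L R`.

Answer: 196 3

Derivation:
Round 1 (k=23): L=44 R=32
Round 2 (k=9): L=32 R=11
Round 3 (k=24): L=11 R=47
Round 4 (k=32): L=47 R=236
Round 5 (k=27): L=236 R=196
Round 6 (k=26): L=196 R=3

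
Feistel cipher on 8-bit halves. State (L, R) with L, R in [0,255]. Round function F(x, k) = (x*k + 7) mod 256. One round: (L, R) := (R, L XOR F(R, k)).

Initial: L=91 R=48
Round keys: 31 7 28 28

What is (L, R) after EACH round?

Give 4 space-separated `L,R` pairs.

Round 1 (k=31): L=48 R=140
Round 2 (k=7): L=140 R=235
Round 3 (k=28): L=235 R=55
Round 4 (k=28): L=55 R=224

Answer: 48,140 140,235 235,55 55,224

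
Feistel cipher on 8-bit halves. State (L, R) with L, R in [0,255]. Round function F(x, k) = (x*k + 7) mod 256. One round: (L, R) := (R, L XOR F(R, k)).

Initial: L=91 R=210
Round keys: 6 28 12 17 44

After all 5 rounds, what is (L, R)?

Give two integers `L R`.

Answer: 87 208

Derivation:
Round 1 (k=6): L=210 R=168
Round 2 (k=28): L=168 R=181
Round 3 (k=12): L=181 R=43
Round 4 (k=17): L=43 R=87
Round 5 (k=44): L=87 R=208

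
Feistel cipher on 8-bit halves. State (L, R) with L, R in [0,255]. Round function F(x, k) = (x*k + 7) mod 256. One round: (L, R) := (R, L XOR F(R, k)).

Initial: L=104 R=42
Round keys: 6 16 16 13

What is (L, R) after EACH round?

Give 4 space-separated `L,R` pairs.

Round 1 (k=6): L=42 R=107
Round 2 (k=16): L=107 R=157
Round 3 (k=16): L=157 R=188
Round 4 (k=13): L=188 R=14

Answer: 42,107 107,157 157,188 188,14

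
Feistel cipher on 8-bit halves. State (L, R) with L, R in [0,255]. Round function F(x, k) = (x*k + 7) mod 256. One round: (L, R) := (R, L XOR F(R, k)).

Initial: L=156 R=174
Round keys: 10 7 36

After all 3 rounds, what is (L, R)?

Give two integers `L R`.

Round 1 (k=10): L=174 R=79
Round 2 (k=7): L=79 R=158
Round 3 (k=36): L=158 R=112

Answer: 158 112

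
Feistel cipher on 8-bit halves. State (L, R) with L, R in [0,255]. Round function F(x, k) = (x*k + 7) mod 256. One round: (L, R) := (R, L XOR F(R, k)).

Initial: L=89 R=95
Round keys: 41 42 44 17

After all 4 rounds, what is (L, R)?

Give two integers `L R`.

Answer: 248 205

Derivation:
Round 1 (k=41): L=95 R=103
Round 2 (k=42): L=103 R=178
Round 3 (k=44): L=178 R=248
Round 4 (k=17): L=248 R=205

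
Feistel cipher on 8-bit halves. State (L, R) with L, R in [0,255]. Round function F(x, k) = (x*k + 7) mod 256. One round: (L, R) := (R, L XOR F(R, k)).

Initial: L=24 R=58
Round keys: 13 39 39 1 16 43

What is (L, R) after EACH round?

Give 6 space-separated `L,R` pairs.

Answer: 58,225 225,116 116,82 82,45 45,133 133,115

Derivation:
Round 1 (k=13): L=58 R=225
Round 2 (k=39): L=225 R=116
Round 3 (k=39): L=116 R=82
Round 4 (k=1): L=82 R=45
Round 5 (k=16): L=45 R=133
Round 6 (k=43): L=133 R=115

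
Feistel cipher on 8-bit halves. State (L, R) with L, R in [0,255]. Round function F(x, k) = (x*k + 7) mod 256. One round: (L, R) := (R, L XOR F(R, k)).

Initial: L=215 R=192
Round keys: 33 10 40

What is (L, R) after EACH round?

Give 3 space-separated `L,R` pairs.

Answer: 192,16 16,103 103,15

Derivation:
Round 1 (k=33): L=192 R=16
Round 2 (k=10): L=16 R=103
Round 3 (k=40): L=103 R=15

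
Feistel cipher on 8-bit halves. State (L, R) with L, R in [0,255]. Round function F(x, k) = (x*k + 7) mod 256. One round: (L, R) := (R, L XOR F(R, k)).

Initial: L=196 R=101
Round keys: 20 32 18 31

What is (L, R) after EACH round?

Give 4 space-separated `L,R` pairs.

Round 1 (k=20): L=101 R=47
Round 2 (k=32): L=47 R=130
Round 3 (k=18): L=130 R=4
Round 4 (k=31): L=4 R=1

Answer: 101,47 47,130 130,4 4,1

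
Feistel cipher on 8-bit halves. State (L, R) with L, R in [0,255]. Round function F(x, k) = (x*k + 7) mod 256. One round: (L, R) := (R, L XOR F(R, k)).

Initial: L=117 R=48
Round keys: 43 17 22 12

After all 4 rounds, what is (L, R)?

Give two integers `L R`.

Round 1 (k=43): L=48 R=98
Round 2 (k=17): L=98 R=185
Round 3 (k=22): L=185 R=143
Round 4 (k=12): L=143 R=2

Answer: 143 2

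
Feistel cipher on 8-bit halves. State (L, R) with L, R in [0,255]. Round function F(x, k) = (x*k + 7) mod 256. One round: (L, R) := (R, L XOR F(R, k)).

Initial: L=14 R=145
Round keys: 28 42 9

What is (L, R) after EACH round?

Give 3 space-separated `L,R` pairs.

Round 1 (k=28): L=145 R=237
Round 2 (k=42): L=237 R=120
Round 3 (k=9): L=120 R=210

Answer: 145,237 237,120 120,210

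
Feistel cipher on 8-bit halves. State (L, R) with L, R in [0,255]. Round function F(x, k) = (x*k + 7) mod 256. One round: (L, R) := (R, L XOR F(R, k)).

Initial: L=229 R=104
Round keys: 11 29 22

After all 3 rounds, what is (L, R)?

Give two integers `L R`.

Answer: 17 231

Derivation:
Round 1 (k=11): L=104 R=154
Round 2 (k=29): L=154 R=17
Round 3 (k=22): L=17 R=231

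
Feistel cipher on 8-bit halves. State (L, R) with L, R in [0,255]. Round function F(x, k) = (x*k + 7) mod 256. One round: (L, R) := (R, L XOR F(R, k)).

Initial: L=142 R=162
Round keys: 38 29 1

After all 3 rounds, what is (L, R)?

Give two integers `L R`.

Answer: 114 228

Derivation:
Round 1 (k=38): L=162 R=157
Round 2 (k=29): L=157 R=114
Round 3 (k=1): L=114 R=228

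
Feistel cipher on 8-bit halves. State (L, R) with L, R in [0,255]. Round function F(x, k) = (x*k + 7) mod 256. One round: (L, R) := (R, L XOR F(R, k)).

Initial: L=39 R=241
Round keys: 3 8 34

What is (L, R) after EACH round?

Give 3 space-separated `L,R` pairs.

Round 1 (k=3): L=241 R=253
Round 2 (k=8): L=253 R=30
Round 3 (k=34): L=30 R=254

Answer: 241,253 253,30 30,254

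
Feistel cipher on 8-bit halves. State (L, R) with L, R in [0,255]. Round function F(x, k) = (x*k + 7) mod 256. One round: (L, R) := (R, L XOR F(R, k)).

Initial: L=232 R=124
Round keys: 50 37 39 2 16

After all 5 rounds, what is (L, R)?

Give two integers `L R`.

Answer: 245 17

Derivation:
Round 1 (k=50): L=124 R=215
Round 2 (k=37): L=215 R=102
Round 3 (k=39): L=102 R=70
Round 4 (k=2): L=70 R=245
Round 5 (k=16): L=245 R=17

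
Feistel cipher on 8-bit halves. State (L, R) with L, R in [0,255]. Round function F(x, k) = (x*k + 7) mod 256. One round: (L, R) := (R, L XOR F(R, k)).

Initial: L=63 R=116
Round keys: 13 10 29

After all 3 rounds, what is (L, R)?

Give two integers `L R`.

Answer: 59 98

Derivation:
Round 1 (k=13): L=116 R=212
Round 2 (k=10): L=212 R=59
Round 3 (k=29): L=59 R=98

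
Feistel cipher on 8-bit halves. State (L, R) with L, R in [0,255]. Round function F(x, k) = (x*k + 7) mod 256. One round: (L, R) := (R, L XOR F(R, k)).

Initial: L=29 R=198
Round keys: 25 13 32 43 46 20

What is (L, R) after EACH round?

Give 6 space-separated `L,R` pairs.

Answer: 198,64 64,129 129,103 103,213 213,42 42,154

Derivation:
Round 1 (k=25): L=198 R=64
Round 2 (k=13): L=64 R=129
Round 3 (k=32): L=129 R=103
Round 4 (k=43): L=103 R=213
Round 5 (k=46): L=213 R=42
Round 6 (k=20): L=42 R=154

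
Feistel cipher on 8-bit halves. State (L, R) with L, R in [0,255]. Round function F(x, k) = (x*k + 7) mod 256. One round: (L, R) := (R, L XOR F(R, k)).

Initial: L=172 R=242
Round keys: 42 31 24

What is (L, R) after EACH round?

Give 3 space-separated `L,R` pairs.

Answer: 242,23 23,34 34,32

Derivation:
Round 1 (k=42): L=242 R=23
Round 2 (k=31): L=23 R=34
Round 3 (k=24): L=34 R=32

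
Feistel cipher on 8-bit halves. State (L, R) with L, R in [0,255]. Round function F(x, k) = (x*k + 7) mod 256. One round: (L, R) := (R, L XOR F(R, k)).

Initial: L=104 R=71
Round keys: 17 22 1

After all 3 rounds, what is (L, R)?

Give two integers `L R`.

Answer: 44 229

Derivation:
Round 1 (k=17): L=71 R=214
Round 2 (k=22): L=214 R=44
Round 3 (k=1): L=44 R=229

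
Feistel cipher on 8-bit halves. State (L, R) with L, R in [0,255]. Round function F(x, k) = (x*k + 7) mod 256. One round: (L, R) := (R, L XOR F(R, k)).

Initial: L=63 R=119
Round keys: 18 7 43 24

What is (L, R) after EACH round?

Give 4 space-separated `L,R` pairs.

Answer: 119,90 90,10 10,239 239,101

Derivation:
Round 1 (k=18): L=119 R=90
Round 2 (k=7): L=90 R=10
Round 3 (k=43): L=10 R=239
Round 4 (k=24): L=239 R=101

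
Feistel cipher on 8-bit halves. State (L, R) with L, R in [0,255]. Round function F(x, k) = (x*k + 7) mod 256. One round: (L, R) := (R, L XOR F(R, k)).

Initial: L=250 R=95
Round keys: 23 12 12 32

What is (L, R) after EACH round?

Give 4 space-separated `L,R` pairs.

Round 1 (k=23): L=95 R=106
Round 2 (k=12): L=106 R=160
Round 3 (k=12): L=160 R=237
Round 4 (k=32): L=237 R=7

Answer: 95,106 106,160 160,237 237,7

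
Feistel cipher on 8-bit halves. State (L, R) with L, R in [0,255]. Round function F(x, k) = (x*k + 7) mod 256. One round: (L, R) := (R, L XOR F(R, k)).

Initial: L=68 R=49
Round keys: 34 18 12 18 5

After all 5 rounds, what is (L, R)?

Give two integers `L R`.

Round 1 (k=34): L=49 R=205
Round 2 (k=18): L=205 R=64
Round 3 (k=12): L=64 R=202
Round 4 (k=18): L=202 R=123
Round 5 (k=5): L=123 R=164

Answer: 123 164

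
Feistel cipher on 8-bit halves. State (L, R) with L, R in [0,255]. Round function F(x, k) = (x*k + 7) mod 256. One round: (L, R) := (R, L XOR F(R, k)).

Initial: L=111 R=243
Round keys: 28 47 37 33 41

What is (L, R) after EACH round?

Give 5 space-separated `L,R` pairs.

Answer: 243,244 244,32 32,83 83,154 154,226

Derivation:
Round 1 (k=28): L=243 R=244
Round 2 (k=47): L=244 R=32
Round 3 (k=37): L=32 R=83
Round 4 (k=33): L=83 R=154
Round 5 (k=41): L=154 R=226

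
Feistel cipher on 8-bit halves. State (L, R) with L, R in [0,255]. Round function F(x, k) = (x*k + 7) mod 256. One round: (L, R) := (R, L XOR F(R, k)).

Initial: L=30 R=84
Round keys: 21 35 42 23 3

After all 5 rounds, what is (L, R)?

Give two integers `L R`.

Answer: 27 214

Derivation:
Round 1 (k=21): L=84 R=245
Round 2 (k=35): L=245 R=210
Round 3 (k=42): L=210 R=142
Round 4 (k=23): L=142 R=27
Round 5 (k=3): L=27 R=214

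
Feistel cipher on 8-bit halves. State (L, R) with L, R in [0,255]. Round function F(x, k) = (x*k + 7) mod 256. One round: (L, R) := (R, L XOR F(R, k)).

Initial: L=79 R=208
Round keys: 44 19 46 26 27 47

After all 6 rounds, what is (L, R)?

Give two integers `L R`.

Answer: 112 89

Derivation:
Round 1 (k=44): L=208 R=136
Round 2 (k=19): L=136 R=207
Round 3 (k=46): L=207 R=177
Round 4 (k=26): L=177 R=206
Round 5 (k=27): L=206 R=112
Round 6 (k=47): L=112 R=89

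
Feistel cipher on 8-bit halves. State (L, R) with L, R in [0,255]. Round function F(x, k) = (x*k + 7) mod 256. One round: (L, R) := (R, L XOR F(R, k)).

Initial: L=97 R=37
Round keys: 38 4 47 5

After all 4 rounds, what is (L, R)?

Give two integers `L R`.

Round 1 (k=38): L=37 R=228
Round 2 (k=4): L=228 R=178
Round 3 (k=47): L=178 R=81
Round 4 (k=5): L=81 R=46

Answer: 81 46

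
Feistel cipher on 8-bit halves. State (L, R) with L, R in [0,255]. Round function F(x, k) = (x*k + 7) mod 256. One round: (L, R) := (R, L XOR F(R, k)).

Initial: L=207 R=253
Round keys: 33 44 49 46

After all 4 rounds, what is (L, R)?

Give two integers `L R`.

Round 1 (k=33): L=253 R=107
Round 2 (k=44): L=107 R=150
Round 3 (k=49): L=150 R=214
Round 4 (k=46): L=214 R=237

Answer: 214 237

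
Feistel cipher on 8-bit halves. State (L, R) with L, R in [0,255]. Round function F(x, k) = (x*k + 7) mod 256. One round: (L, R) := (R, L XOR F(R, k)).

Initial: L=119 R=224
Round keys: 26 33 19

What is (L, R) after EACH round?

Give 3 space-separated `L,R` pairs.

Answer: 224,176 176,87 87,204

Derivation:
Round 1 (k=26): L=224 R=176
Round 2 (k=33): L=176 R=87
Round 3 (k=19): L=87 R=204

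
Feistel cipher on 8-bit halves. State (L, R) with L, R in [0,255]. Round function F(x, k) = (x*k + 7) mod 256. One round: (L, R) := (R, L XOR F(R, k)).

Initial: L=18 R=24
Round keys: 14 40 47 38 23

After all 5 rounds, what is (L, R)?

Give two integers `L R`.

Round 1 (k=14): L=24 R=69
Round 2 (k=40): L=69 R=215
Round 3 (k=47): L=215 R=197
Round 4 (k=38): L=197 R=146
Round 5 (k=23): L=146 R=224

Answer: 146 224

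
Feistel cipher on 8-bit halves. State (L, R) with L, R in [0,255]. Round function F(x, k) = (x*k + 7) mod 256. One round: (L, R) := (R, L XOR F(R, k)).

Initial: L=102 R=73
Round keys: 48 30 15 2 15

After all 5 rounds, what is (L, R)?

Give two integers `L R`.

Answer: 151 202

Derivation:
Round 1 (k=48): L=73 R=209
Round 2 (k=30): L=209 R=204
Round 3 (k=15): L=204 R=42
Round 4 (k=2): L=42 R=151
Round 5 (k=15): L=151 R=202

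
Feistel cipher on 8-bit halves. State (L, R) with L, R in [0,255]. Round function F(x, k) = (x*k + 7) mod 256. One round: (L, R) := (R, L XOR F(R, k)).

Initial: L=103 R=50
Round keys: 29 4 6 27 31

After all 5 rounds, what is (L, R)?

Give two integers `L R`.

Round 1 (k=29): L=50 R=214
Round 2 (k=4): L=214 R=109
Round 3 (k=6): L=109 R=67
Round 4 (k=27): L=67 R=117
Round 5 (k=31): L=117 R=113

Answer: 117 113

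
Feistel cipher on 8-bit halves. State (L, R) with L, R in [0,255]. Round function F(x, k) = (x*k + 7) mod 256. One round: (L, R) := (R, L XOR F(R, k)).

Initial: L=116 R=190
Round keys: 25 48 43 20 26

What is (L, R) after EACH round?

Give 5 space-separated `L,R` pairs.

Answer: 190,225 225,137 137,235 235,234 234,32

Derivation:
Round 1 (k=25): L=190 R=225
Round 2 (k=48): L=225 R=137
Round 3 (k=43): L=137 R=235
Round 4 (k=20): L=235 R=234
Round 5 (k=26): L=234 R=32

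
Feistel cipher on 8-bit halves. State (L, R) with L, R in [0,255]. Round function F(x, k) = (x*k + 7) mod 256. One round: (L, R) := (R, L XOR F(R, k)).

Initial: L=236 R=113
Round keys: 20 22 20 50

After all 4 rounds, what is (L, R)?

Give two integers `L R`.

Answer: 240 87

Derivation:
Round 1 (k=20): L=113 R=55
Round 2 (k=22): L=55 R=176
Round 3 (k=20): L=176 R=240
Round 4 (k=50): L=240 R=87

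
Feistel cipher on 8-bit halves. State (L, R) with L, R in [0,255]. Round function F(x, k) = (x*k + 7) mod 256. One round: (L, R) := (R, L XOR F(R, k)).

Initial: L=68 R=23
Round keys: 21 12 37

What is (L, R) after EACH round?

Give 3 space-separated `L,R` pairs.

Round 1 (k=21): L=23 R=174
Round 2 (k=12): L=174 R=56
Round 3 (k=37): L=56 R=177

Answer: 23,174 174,56 56,177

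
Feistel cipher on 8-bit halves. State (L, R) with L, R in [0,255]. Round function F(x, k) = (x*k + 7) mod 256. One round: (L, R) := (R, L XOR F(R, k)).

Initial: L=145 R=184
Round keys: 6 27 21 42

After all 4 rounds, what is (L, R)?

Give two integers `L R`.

Round 1 (k=6): L=184 R=198
Round 2 (k=27): L=198 R=81
Round 3 (k=21): L=81 R=106
Round 4 (k=42): L=106 R=58

Answer: 106 58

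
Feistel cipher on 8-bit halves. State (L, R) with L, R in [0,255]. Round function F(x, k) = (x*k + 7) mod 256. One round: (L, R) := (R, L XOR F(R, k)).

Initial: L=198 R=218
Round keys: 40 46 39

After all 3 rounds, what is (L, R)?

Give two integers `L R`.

Round 1 (k=40): L=218 R=209
Round 2 (k=46): L=209 R=79
Round 3 (k=39): L=79 R=193

Answer: 79 193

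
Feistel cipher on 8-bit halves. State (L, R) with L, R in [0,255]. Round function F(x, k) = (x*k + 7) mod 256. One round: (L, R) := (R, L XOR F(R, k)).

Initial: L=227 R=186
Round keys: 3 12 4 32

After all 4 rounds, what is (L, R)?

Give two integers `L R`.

Answer: 13 18

Derivation:
Round 1 (k=3): L=186 R=214
Round 2 (k=12): L=214 R=181
Round 3 (k=4): L=181 R=13
Round 4 (k=32): L=13 R=18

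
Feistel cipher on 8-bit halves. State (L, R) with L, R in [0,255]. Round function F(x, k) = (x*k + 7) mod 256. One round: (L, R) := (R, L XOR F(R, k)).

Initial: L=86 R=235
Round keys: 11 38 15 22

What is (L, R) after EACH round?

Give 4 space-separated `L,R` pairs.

Round 1 (k=11): L=235 R=118
Round 2 (k=38): L=118 R=96
Round 3 (k=15): L=96 R=209
Round 4 (k=22): L=209 R=157

Answer: 235,118 118,96 96,209 209,157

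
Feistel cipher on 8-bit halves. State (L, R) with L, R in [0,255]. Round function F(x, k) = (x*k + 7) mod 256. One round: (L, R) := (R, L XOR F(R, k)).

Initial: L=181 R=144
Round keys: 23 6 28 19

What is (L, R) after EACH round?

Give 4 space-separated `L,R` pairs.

Round 1 (k=23): L=144 R=66
Round 2 (k=6): L=66 R=3
Round 3 (k=28): L=3 R=25
Round 4 (k=19): L=25 R=225

Answer: 144,66 66,3 3,25 25,225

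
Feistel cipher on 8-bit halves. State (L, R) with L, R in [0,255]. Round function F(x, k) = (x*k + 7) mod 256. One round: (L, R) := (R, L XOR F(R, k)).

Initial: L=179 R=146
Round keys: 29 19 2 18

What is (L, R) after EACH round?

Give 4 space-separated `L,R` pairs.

Round 1 (k=29): L=146 R=34
Round 2 (k=19): L=34 R=31
Round 3 (k=2): L=31 R=103
Round 4 (k=18): L=103 R=90

Answer: 146,34 34,31 31,103 103,90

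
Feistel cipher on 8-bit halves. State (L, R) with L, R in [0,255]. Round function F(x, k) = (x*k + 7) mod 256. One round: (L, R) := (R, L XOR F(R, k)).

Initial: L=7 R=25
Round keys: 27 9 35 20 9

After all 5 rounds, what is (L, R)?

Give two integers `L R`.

Answer: 38 70

Derivation:
Round 1 (k=27): L=25 R=173
Round 2 (k=9): L=173 R=5
Round 3 (k=35): L=5 R=27
Round 4 (k=20): L=27 R=38
Round 5 (k=9): L=38 R=70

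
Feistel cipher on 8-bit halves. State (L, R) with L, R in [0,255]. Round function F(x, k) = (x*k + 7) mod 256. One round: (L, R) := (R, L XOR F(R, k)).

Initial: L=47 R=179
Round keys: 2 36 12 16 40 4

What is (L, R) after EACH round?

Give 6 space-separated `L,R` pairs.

Round 1 (k=2): L=179 R=66
Round 2 (k=36): L=66 R=252
Round 3 (k=12): L=252 R=149
Round 4 (k=16): L=149 R=171
Round 5 (k=40): L=171 R=42
Round 6 (k=4): L=42 R=4

Answer: 179,66 66,252 252,149 149,171 171,42 42,4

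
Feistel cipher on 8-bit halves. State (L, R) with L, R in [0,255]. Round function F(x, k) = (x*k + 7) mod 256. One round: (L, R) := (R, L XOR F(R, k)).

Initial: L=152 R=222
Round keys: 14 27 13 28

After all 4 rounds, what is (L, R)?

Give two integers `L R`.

Answer: 118 217

Derivation:
Round 1 (k=14): L=222 R=179
Round 2 (k=27): L=179 R=54
Round 3 (k=13): L=54 R=118
Round 4 (k=28): L=118 R=217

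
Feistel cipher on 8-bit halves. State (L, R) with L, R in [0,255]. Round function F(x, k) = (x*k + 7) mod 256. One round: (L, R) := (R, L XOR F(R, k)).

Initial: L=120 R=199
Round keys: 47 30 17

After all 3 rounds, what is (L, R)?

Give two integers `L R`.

Answer: 240 31

Derivation:
Round 1 (k=47): L=199 R=232
Round 2 (k=30): L=232 R=240
Round 3 (k=17): L=240 R=31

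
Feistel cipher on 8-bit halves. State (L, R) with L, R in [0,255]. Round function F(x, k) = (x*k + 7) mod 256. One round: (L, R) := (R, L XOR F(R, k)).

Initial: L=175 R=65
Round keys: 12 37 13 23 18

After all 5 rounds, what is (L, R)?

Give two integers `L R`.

Round 1 (k=12): L=65 R=188
Round 2 (k=37): L=188 R=114
Round 3 (k=13): L=114 R=109
Round 4 (k=23): L=109 R=160
Round 5 (k=18): L=160 R=42

Answer: 160 42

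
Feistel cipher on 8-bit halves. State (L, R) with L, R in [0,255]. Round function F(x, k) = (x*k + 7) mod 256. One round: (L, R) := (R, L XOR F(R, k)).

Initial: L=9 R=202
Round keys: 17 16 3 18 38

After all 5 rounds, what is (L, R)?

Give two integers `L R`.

Round 1 (k=17): L=202 R=120
Round 2 (k=16): L=120 R=77
Round 3 (k=3): L=77 R=150
Round 4 (k=18): L=150 R=222
Round 5 (k=38): L=222 R=109

Answer: 222 109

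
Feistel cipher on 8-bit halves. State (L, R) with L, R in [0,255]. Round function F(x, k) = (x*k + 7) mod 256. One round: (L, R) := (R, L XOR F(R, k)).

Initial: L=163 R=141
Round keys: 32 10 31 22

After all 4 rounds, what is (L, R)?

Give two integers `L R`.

Round 1 (k=32): L=141 R=4
Round 2 (k=10): L=4 R=162
Round 3 (k=31): L=162 R=161
Round 4 (k=22): L=161 R=127

Answer: 161 127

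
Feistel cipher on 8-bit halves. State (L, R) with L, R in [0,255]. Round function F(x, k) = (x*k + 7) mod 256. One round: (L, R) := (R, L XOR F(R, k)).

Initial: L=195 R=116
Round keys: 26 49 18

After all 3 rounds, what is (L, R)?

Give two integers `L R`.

Round 1 (k=26): L=116 R=12
Round 2 (k=49): L=12 R=39
Round 3 (k=18): L=39 R=201

Answer: 39 201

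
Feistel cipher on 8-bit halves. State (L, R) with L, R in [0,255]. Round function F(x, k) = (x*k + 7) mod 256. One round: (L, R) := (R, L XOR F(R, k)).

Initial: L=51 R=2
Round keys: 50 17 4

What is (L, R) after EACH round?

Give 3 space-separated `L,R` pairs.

Answer: 2,88 88,221 221,35

Derivation:
Round 1 (k=50): L=2 R=88
Round 2 (k=17): L=88 R=221
Round 3 (k=4): L=221 R=35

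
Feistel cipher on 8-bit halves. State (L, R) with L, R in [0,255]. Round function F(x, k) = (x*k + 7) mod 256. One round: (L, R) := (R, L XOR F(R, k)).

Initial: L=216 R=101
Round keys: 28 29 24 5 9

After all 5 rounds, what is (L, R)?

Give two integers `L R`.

Answer: 248 59

Derivation:
Round 1 (k=28): L=101 R=203
Round 2 (k=29): L=203 R=99
Round 3 (k=24): L=99 R=132
Round 4 (k=5): L=132 R=248
Round 5 (k=9): L=248 R=59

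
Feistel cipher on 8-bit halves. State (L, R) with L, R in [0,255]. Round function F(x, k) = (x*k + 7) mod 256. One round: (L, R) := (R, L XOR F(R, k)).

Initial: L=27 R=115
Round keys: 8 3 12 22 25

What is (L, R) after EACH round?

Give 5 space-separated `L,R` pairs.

Answer: 115,132 132,224 224,3 3,169 169,139

Derivation:
Round 1 (k=8): L=115 R=132
Round 2 (k=3): L=132 R=224
Round 3 (k=12): L=224 R=3
Round 4 (k=22): L=3 R=169
Round 5 (k=25): L=169 R=139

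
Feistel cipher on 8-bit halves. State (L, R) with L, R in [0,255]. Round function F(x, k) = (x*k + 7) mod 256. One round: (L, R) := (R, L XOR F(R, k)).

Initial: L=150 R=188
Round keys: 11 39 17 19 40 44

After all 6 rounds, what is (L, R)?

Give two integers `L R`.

Answer: 135 122

Derivation:
Round 1 (k=11): L=188 R=141
Round 2 (k=39): L=141 R=62
Round 3 (k=17): L=62 R=168
Round 4 (k=19): L=168 R=65
Round 5 (k=40): L=65 R=135
Round 6 (k=44): L=135 R=122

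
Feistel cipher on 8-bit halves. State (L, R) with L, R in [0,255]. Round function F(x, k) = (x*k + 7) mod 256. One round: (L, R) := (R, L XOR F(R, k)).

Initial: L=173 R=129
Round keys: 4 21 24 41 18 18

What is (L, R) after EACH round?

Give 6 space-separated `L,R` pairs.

Round 1 (k=4): L=129 R=166
Round 2 (k=21): L=166 R=36
Round 3 (k=24): L=36 R=193
Round 4 (k=41): L=193 R=212
Round 5 (k=18): L=212 R=46
Round 6 (k=18): L=46 R=151

Answer: 129,166 166,36 36,193 193,212 212,46 46,151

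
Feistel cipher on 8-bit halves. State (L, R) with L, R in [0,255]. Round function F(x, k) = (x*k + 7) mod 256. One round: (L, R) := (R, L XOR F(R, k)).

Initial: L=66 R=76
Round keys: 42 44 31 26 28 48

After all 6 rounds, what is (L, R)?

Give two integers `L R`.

Answer: 138 225

Derivation:
Round 1 (k=42): L=76 R=61
Round 2 (k=44): L=61 R=207
Round 3 (k=31): L=207 R=37
Round 4 (k=26): L=37 R=6
Round 5 (k=28): L=6 R=138
Round 6 (k=48): L=138 R=225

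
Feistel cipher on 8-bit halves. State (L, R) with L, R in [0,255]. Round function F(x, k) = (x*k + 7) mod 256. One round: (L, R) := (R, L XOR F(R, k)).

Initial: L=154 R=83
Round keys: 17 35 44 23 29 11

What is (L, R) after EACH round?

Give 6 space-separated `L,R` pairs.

Answer: 83,16 16,100 100,39 39,236 236,228 228,63

Derivation:
Round 1 (k=17): L=83 R=16
Round 2 (k=35): L=16 R=100
Round 3 (k=44): L=100 R=39
Round 4 (k=23): L=39 R=236
Round 5 (k=29): L=236 R=228
Round 6 (k=11): L=228 R=63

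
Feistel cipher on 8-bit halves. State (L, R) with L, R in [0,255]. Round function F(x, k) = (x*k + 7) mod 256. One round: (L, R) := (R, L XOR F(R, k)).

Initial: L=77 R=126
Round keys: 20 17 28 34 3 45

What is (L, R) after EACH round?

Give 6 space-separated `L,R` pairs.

Answer: 126,146 146,199 199,89 89,30 30,56 56,193

Derivation:
Round 1 (k=20): L=126 R=146
Round 2 (k=17): L=146 R=199
Round 3 (k=28): L=199 R=89
Round 4 (k=34): L=89 R=30
Round 5 (k=3): L=30 R=56
Round 6 (k=45): L=56 R=193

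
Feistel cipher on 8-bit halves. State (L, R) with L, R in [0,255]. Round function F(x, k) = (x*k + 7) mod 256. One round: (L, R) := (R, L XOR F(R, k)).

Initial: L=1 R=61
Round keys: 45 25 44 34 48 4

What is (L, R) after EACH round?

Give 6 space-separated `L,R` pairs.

Round 1 (k=45): L=61 R=193
Round 2 (k=25): L=193 R=221
Round 3 (k=44): L=221 R=194
Round 4 (k=34): L=194 R=22
Round 5 (k=48): L=22 R=229
Round 6 (k=4): L=229 R=141

Answer: 61,193 193,221 221,194 194,22 22,229 229,141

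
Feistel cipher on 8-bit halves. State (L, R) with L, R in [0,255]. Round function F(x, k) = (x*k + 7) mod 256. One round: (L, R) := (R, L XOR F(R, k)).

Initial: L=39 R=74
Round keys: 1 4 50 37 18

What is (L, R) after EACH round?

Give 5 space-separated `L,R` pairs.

Round 1 (k=1): L=74 R=118
Round 2 (k=4): L=118 R=149
Round 3 (k=50): L=149 R=87
Round 4 (k=37): L=87 R=15
Round 5 (k=18): L=15 R=66

Answer: 74,118 118,149 149,87 87,15 15,66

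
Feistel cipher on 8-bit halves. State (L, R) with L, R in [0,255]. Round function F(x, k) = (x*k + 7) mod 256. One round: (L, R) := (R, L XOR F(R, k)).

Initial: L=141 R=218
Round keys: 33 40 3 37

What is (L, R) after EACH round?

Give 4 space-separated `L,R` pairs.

Answer: 218,172 172,61 61,18 18,156

Derivation:
Round 1 (k=33): L=218 R=172
Round 2 (k=40): L=172 R=61
Round 3 (k=3): L=61 R=18
Round 4 (k=37): L=18 R=156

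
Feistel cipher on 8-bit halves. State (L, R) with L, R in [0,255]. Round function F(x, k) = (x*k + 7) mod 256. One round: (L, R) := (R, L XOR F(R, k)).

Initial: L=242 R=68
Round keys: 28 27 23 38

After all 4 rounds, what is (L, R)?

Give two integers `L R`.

Round 1 (k=28): L=68 R=133
Round 2 (k=27): L=133 R=74
Round 3 (k=23): L=74 R=40
Round 4 (k=38): L=40 R=189

Answer: 40 189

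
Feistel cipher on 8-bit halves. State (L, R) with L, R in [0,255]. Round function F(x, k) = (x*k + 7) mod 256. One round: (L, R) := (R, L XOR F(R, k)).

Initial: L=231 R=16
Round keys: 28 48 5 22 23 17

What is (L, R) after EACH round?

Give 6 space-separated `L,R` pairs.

Answer: 16,32 32,23 23,90 90,212 212,73 73,52

Derivation:
Round 1 (k=28): L=16 R=32
Round 2 (k=48): L=32 R=23
Round 3 (k=5): L=23 R=90
Round 4 (k=22): L=90 R=212
Round 5 (k=23): L=212 R=73
Round 6 (k=17): L=73 R=52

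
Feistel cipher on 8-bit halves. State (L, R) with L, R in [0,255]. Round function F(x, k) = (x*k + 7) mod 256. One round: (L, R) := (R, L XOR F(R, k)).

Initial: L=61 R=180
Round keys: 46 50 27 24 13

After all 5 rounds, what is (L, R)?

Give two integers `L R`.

Round 1 (k=46): L=180 R=98
Round 2 (k=50): L=98 R=159
Round 3 (k=27): L=159 R=174
Round 4 (k=24): L=174 R=200
Round 5 (k=13): L=200 R=129

Answer: 200 129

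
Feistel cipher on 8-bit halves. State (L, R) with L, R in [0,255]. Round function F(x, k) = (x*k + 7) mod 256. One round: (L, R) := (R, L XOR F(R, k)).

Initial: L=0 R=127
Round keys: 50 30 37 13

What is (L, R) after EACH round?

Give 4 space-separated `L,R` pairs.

Answer: 127,213 213,130 130,4 4,185

Derivation:
Round 1 (k=50): L=127 R=213
Round 2 (k=30): L=213 R=130
Round 3 (k=37): L=130 R=4
Round 4 (k=13): L=4 R=185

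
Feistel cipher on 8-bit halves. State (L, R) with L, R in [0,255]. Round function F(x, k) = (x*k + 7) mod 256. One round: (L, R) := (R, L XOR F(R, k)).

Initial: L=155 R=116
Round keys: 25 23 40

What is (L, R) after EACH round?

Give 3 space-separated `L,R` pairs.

Round 1 (k=25): L=116 R=192
Round 2 (k=23): L=192 R=51
Round 3 (k=40): L=51 R=63

Answer: 116,192 192,51 51,63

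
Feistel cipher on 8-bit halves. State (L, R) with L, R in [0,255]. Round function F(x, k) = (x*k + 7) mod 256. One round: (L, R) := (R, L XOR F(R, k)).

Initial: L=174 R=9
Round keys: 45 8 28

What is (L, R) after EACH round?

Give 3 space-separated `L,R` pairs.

Round 1 (k=45): L=9 R=50
Round 2 (k=8): L=50 R=158
Round 3 (k=28): L=158 R=125

Answer: 9,50 50,158 158,125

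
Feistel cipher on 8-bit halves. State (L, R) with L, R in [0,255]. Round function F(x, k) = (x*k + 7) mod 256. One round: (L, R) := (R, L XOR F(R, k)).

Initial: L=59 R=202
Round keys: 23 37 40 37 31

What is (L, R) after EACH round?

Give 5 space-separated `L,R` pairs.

Answer: 202,22 22,255 255,201 201,235 235,181

Derivation:
Round 1 (k=23): L=202 R=22
Round 2 (k=37): L=22 R=255
Round 3 (k=40): L=255 R=201
Round 4 (k=37): L=201 R=235
Round 5 (k=31): L=235 R=181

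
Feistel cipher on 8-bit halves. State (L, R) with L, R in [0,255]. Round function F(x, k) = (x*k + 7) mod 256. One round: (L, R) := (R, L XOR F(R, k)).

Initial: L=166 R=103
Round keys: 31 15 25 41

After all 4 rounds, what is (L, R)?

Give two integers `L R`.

Round 1 (k=31): L=103 R=38
Round 2 (k=15): L=38 R=38
Round 3 (k=25): L=38 R=155
Round 4 (k=41): L=155 R=252

Answer: 155 252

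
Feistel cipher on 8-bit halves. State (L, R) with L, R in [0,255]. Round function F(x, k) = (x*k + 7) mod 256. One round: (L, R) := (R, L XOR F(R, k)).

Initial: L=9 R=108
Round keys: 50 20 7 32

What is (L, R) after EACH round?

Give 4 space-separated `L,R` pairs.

Answer: 108,22 22,211 211,218 218,148

Derivation:
Round 1 (k=50): L=108 R=22
Round 2 (k=20): L=22 R=211
Round 3 (k=7): L=211 R=218
Round 4 (k=32): L=218 R=148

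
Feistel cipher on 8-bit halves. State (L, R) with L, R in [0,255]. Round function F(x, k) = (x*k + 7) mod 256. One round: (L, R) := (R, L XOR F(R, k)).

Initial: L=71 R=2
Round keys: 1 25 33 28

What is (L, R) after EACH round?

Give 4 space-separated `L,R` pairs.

Answer: 2,78 78,167 167,192 192,160

Derivation:
Round 1 (k=1): L=2 R=78
Round 2 (k=25): L=78 R=167
Round 3 (k=33): L=167 R=192
Round 4 (k=28): L=192 R=160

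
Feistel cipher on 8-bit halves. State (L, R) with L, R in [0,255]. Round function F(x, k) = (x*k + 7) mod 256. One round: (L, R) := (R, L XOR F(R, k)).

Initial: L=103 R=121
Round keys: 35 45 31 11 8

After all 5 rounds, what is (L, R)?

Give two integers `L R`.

Answer: 89 252

Derivation:
Round 1 (k=35): L=121 R=245
Round 2 (k=45): L=245 R=97
Round 3 (k=31): L=97 R=51
Round 4 (k=11): L=51 R=89
Round 5 (k=8): L=89 R=252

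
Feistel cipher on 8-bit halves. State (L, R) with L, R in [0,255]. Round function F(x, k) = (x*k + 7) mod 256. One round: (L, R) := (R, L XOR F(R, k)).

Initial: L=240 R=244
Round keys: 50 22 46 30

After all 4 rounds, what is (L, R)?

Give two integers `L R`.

Round 1 (k=50): L=244 R=95
Round 2 (k=22): L=95 R=197
Round 3 (k=46): L=197 R=50
Round 4 (k=30): L=50 R=38

Answer: 50 38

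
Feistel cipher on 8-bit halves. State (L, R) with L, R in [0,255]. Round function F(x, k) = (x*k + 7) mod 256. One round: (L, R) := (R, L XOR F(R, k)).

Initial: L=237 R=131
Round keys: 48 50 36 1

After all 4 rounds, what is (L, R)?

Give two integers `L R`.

Answer: 29 124

Derivation:
Round 1 (k=48): L=131 R=122
Round 2 (k=50): L=122 R=88
Round 3 (k=36): L=88 R=29
Round 4 (k=1): L=29 R=124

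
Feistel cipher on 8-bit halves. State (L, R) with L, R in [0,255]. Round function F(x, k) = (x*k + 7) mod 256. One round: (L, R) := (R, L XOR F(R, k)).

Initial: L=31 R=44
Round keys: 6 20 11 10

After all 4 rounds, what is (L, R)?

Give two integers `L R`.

Answer: 176 140

Derivation:
Round 1 (k=6): L=44 R=16
Round 2 (k=20): L=16 R=107
Round 3 (k=11): L=107 R=176
Round 4 (k=10): L=176 R=140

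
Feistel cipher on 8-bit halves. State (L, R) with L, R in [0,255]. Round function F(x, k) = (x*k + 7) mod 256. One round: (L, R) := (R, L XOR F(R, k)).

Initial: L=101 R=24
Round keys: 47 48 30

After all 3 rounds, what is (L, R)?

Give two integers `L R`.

Answer: 255 227

Derivation:
Round 1 (k=47): L=24 R=10
Round 2 (k=48): L=10 R=255
Round 3 (k=30): L=255 R=227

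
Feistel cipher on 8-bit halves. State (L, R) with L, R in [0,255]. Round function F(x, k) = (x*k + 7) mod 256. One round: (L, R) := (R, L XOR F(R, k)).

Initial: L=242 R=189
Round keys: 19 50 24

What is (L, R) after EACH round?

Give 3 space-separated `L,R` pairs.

Answer: 189,252 252,130 130,203

Derivation:
Round 1 (k=19): L=189 R=252
Round 2 (k=50): L=252 R=130
Round 3 (k=24): L=130 R=203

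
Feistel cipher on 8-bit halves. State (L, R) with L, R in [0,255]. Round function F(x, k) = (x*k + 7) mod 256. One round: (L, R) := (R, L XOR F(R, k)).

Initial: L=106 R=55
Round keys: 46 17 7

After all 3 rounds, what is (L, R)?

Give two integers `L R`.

Answer: 141 97

Derivation:
Round 1 (k=46): L=55 R=131
Round 2 (k=17): L=131 R=141
Round 3 (k=7): L=141 R=97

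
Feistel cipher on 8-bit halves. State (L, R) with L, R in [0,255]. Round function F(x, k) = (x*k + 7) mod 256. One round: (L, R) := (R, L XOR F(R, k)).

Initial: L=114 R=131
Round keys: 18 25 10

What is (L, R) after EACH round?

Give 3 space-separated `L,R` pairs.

Round 1 (k=18): L=131 R=79
Round 2 (k=25): L=79 R=61
Round 3 (k=10): L=61 R=38

Answer: 131,79 79,61 61,38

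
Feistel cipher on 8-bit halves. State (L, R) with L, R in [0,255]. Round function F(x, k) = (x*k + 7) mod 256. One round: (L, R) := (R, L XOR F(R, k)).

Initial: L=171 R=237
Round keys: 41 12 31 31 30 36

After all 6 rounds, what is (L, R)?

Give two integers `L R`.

Answer: 255 84

Derivation:
Round 1 (k=41): L=237 R=87
Round 2 (k=12): L=87 R=246
Round 3 (k=31): L=246 R=134
Round 4 (k=31): L=134 R=183
Round 5 (k=30): L=183 R=255
Round 6 (k=36): L=255 R=84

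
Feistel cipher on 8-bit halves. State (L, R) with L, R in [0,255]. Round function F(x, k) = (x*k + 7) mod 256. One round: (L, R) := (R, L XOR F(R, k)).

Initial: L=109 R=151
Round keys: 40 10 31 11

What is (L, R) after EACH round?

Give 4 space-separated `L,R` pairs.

Answer: 151,242 242,236 236,105 105,102

Derivation:
Round 1 (k=40): L=151 R=242
Round 2 (k=10): L=242 R=236
Round 3 (k=31): L=236 R=105
Round 4 (k=11): L=105 R=102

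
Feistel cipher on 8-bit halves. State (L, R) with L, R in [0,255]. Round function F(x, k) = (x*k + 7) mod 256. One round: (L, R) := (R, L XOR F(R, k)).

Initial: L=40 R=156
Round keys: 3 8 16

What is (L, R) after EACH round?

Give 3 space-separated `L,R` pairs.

Answer: 156,243 243,3 3,196

Derivation:
Round 1 (k=3): L=156 R=243
Round 2 (k=8): L=243 R=3
Round 3 (k=16): L=3 R=196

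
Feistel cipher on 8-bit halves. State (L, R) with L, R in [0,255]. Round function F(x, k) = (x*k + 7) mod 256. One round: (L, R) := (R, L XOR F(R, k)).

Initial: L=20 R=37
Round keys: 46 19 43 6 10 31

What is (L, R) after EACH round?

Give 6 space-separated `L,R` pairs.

Round 1 (k=46): L=37 R=185
Round 2 (k=19): L=185 R=231
Round 3 (k=43): L=231 R=109
Round 4 (k=6): L=109 R=114
Round 5 (k=10): L=114 R=22
Round 6 (k=31): L=22 R=195

Answer: 37,185 185,231 231,109 109,114 114,22 22,195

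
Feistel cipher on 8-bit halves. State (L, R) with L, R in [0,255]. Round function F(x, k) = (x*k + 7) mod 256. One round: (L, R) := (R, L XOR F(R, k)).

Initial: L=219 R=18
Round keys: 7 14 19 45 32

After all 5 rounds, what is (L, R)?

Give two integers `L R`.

Round 1 (k=7): L=18 R=94
Round 2 (k=14): L=94 R=57
Round 3 (k=19): L=57 R=28
Round 4 (k=45): L=28 R=202
Round 5 (k=32): L=202 R=91

Answer: 202 91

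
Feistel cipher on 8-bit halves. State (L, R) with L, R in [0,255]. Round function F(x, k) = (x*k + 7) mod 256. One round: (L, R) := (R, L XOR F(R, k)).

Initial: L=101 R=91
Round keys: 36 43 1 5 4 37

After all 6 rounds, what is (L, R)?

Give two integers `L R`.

Round 1 (k=36): L=91 R=182
Round 2 (k=43): L=182 R=194
Round 3 (k=1): L=194 R=127
Round 4 (k=5): L=127 R=64
Round 5 (k=4): L=64 R=120
Round 6 (k=37): L=120 R=31

Answer: 120 31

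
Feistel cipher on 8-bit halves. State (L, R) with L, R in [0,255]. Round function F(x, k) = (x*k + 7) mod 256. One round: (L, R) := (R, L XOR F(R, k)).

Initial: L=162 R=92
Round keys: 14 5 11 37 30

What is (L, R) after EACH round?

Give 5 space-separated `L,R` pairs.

Answer: 92,173 173,52 52,238 238,89 89,155

Derivation:
Round 1 (k=14): L=92 R=173
Round 2 (k=5): L=173 R=52
Round 3 (k=11): L=52 R=238
Round 4 (k=37): L=238 R=89
Round 5 (k=30): L=89 R=155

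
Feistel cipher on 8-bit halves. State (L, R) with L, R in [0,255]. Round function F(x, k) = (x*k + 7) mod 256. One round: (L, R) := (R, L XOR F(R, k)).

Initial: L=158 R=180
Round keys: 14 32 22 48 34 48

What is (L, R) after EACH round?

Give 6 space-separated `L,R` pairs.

Round 1 (k=14): L=180 R=65
Round 2 (k=32): L=65 R=147
Round 3 (k=22): L=147 R=232
Round 4 (k=48): L=232 R=20
Round 5 (k=34): L=20 R=71
Round 6 (k=48): L=71 R=67

Answer: 180,65 65,147 147,232 232,20 20,71 71,67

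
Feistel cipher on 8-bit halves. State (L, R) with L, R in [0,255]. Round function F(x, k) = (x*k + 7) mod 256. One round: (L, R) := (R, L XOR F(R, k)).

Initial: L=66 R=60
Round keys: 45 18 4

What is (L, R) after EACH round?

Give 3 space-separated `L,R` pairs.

Answer: 60,209 209,133 133,202

Derivation:
Round 1 (k=45): L=60 R=209
Round 2 (k=18): L=209 R=133
Round 3 (k=4): L=133 R=202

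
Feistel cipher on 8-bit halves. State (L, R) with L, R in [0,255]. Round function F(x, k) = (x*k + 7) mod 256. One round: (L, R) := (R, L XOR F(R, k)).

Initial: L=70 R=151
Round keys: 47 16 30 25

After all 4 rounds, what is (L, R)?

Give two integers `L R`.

Round 1 (k=47): L=151 R=134
Round 2 (k=16): L=134 R=240
Round 3 (k=30): L=240 R=161
Round 4 (k=25): L=161 R=48

Answer: 161 48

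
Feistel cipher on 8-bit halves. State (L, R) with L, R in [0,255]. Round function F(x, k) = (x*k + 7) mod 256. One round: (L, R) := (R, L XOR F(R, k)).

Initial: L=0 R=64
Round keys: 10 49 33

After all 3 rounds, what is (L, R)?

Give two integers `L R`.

Round 1 (k=10): L=64 R=135
Round 2 (k=49): L=135 R=158
Round 3 (k=33): L=158 R=226

Answer: 158 226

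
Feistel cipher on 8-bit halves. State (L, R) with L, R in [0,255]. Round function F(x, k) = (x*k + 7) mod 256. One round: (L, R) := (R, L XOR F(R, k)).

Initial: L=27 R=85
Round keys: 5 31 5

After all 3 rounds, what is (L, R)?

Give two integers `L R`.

Round 1 (k=5): L=85 R=171
Round 2 (k=31): L=171 R=233
Round 3 (k=5): L=233 R=63

Answer: 233 63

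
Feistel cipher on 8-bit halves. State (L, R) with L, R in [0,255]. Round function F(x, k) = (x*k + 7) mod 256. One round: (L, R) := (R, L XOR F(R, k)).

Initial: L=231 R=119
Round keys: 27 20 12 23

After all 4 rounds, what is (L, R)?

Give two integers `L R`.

Answer: 4 23

Derivation:
Round 1 (k=27): L=119 R=115
Round 2 (k=20): L=115 R=116
Round 3 (k=12): L=116 R=4
Round 4 (k=23): L=4 R=23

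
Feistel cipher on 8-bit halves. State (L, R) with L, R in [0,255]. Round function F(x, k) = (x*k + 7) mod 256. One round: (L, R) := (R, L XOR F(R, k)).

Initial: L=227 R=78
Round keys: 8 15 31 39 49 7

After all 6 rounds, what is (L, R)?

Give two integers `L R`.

Answer: 117 190

Derivation:
Round 1 (k=8): L=78 R=148
Round 2 (k=15): L=148 R=253
Round 3 (k=31): L=253 R=62
Round 4 (k=39): L=62 R=132
Round 5 (k=49): L=132 R=117
Round 6 (k=7): L=117 R=190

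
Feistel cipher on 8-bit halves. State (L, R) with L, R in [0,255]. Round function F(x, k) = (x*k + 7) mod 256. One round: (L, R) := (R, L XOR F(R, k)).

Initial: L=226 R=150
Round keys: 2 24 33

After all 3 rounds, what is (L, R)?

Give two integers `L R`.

Round 1 (k=2): L=150 R=209
Round 2 (k=24): L=209 R=9
Round 3 (k=33): L=9 R=225

Answer: 9 225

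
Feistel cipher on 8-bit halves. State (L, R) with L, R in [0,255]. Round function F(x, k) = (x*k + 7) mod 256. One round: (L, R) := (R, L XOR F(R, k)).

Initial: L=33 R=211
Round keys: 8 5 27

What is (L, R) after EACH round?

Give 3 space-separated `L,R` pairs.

Answer: 211,190 190,110 110,31

Derivation:
Round 1 (k=8): L=211 R=190
Round 2 (k=5): L=190 R=110
Round 3 (k=27): L=110 R=31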